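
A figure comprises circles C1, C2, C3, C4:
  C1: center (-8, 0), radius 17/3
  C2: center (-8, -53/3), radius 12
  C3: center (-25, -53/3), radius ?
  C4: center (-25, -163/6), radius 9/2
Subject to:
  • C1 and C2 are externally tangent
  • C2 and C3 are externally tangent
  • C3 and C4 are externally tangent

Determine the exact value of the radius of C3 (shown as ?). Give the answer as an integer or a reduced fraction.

5

1. [ext C2·C3]  r_C3² + 24r_C3 − 145 = 0  ⇒  r_C3 = 5 (r>0 drops 1)
2. [ext C3·C4]  r_C3² + 9r_C3 − 70 = 0  ⇒  r_C3 = 5 (r>0 drops 1)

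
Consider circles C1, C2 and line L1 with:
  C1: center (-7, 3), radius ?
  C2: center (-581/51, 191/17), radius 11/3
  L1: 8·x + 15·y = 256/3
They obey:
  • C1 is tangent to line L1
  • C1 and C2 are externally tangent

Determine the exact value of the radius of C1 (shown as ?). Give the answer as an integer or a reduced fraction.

17/3

1. [C1‖L1]  r_C1² − 289/9 = 0  ⇒  r_C1 = 17/3 (r>0 drops 1)
2. [ext C1·C2]  r_C1² + (22/3)r_C1 − 221/3 = 0  ⇒  r_C1 = 17/3 (r>0 drops 1)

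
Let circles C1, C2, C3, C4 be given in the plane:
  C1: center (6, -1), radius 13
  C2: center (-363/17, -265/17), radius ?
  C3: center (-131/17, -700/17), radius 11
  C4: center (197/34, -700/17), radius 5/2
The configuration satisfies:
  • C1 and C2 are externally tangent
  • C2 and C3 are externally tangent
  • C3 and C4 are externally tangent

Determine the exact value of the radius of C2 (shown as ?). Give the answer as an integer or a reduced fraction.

18

1. [ext C1·C2]  r_C2² + 26r_C2 − 792 = 0  ⇒  r_C2 = 18 (r>0 drops 1)
2. [ext C2·C3]  r_C2² + 22r_C2 − 720 = 0  ⇒  r_C2 = 18 (r>0 drops 1)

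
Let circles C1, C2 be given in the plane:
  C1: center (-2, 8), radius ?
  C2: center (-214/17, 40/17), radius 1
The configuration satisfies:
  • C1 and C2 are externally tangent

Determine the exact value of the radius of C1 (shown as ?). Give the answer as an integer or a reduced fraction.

1. [ext C1·C2]  r_C1² + 2r_C1 − 143 = 0  ⇒  r_C1 = 11 (r>0 drops 1)

11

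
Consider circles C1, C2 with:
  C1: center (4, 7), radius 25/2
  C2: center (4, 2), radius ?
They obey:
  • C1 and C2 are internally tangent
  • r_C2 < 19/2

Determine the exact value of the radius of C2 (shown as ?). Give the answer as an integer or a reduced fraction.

1. [int C1,C2]  r_C2² − 25r_C2 + 525/4 = 0  ⇒  r_C2 = 15/2 or 35/2
2. given r_C2 < 19/2: keep 15/2

15/2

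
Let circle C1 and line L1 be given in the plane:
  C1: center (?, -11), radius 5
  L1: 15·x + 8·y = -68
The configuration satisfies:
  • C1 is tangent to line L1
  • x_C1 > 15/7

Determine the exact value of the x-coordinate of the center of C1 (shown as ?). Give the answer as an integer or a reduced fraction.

1. [C1‖L1]  x_C1² − (8/3)x_C1 − 91/3 = 0  ⇒  x_C1 = -13/3 or 7
2. given x_C1 > 15/7: keep 7

7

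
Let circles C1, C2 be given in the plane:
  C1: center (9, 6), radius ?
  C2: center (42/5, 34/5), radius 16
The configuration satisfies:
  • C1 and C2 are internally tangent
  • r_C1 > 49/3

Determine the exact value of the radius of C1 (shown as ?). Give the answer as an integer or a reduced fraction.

1. [int C1,C2]  r_C1² − 32r_C1 + 255 = 0  ⇒  r_C1 = 15 or 17
2. given r_C1 > 49/3: keep 17

17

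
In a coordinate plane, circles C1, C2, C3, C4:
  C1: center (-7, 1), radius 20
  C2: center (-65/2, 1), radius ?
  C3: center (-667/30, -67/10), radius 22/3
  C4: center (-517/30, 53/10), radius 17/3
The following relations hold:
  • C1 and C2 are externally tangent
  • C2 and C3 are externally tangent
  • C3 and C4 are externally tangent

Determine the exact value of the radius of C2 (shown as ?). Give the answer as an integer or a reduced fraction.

1. [ext C1·C2]  r_C2² + 40r_C2 − 1001/4 = 0  ⇒  r_C2 = 11/2 (r>0 drops 1)
2. [ext C2·C3]  r_C2² + (44/3)r_C2 − 1331/12 = 0  ⇒  r_C2 = 11/2 (r>0 drops 1)

11/2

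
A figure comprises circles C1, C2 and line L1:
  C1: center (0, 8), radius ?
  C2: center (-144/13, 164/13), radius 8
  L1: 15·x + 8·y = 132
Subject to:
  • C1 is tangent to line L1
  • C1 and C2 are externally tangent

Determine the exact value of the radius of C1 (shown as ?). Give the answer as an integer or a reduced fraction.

1. [C1‖L1]  r_C1² − 16 = 0  ⇒  r_C1 = 4 (r>0 drops 1)
2. [ext C1·C2]  r_C1² + 16r_C1 − 80 = 0  ⇒  r_C1 = 4 (r>0 drops 1)

4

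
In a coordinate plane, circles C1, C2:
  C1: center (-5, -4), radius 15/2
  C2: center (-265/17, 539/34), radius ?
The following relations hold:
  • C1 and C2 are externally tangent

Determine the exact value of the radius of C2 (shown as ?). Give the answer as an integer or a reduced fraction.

1. [ext C1·C2]  r_C2² + 15r_C2 − 450 = 0  ⇒  r_C2 = 15 (r>0 drops 1)

15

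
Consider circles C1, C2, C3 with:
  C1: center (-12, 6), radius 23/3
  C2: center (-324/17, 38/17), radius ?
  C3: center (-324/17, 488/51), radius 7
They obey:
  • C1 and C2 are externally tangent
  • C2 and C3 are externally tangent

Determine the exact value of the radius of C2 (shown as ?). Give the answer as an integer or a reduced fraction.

1/3

1. [ext C1·C2]  r_C2² + (46/3)r_C2 − 47/9 = 0  ⇒  r_C2 = 1/3 (r>0 drops 1)
2. [ext C2·C3]  r_C2² + 14r_C2 − 43/9 = 0  ⇒  r_C2 = 1/3 (r>0 drops 1)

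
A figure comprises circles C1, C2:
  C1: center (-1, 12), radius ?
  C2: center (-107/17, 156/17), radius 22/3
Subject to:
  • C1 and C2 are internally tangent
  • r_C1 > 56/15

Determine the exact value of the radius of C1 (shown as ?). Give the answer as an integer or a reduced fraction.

40/3

1. [int C1,C2]  r_C1² − (44/3)r_C1 + 160/9 = 0  ⇒  r_C1 = 4/3 or 40/3
2. given r_C1 > 56/15: keep 40/3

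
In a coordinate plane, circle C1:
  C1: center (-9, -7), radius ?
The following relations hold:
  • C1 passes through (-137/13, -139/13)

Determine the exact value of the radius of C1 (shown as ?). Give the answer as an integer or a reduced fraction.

4

1. [C1∋P]  r_C1² − 16 = 0  ⇒  r_C1 = 4 (r>0 drops 1)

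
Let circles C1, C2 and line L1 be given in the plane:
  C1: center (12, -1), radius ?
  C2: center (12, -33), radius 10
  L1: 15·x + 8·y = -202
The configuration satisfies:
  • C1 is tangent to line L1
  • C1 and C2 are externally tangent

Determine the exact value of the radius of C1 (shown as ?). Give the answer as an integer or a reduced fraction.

1. [C1‖L1]  r_C1² − 484 = 0  ⇒  r_C1 = 22 (r>0 drops 1)
2. [ext C1·C2]  r_C1² + 20r_C1 − 924 = 0  ⇒  r_C1 = 22 (r>0 drops 1)

22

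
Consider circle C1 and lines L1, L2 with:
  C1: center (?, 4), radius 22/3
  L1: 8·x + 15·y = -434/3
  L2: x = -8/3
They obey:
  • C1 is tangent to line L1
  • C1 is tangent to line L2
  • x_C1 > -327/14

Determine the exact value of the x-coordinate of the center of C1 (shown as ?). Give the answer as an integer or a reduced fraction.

1. [C1‖L1]  x_C1² + (307/6)x_C1 + 1235/3 = 0  ⇒  x_C1 = -247/6 or -10
2. [C1‖L2]  x_C1² + (16/3)x_C1 − 140/3 = 0  ⇒  x_C1 = -10 or 14/3

-10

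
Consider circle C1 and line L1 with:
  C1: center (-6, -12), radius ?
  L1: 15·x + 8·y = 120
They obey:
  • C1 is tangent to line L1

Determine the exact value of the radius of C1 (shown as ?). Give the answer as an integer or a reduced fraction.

1. [C1‖L1]  r_C1² − 324 = 0  ⇒  r_C1 = 18 (r>0 drops 1)

18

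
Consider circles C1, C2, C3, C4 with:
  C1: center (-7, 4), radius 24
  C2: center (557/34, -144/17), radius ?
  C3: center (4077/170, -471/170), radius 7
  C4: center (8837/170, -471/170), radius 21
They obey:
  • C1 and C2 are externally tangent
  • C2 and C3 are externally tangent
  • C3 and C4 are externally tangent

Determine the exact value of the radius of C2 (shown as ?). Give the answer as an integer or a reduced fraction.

5/2

1. [ext C1·C2]  r_C2² + 48r_C2 − 505/4 = 0  ⇒  r_C2 = 5/2 (r>0 drops 1)
2. [ext C2·C3]  r_C2² + 14r_C2 − 165/4 = 0  ⇒  r_C2 = 5/2 (r>0 drops 1)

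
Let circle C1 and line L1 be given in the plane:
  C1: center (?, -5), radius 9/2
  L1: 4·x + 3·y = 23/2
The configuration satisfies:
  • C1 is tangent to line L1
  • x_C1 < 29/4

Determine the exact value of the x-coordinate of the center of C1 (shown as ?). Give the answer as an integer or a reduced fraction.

1. [C1‖L1]  x_C1² − (53/4)x_C1 + 49/4 = 0  ⇒  x_C1 = 1 or 49/4
2. given x_C1 < 29/4: keep 1

1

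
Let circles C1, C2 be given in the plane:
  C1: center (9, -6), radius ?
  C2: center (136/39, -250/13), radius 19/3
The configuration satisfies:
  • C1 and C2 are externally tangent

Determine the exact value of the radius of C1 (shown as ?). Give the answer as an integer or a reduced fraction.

1. [ext C1·C2]  r_C1² + (38/3)r_C1 − 496/3 = 0  ⇒  r_C1 = 8 (r>0 drops 1)

8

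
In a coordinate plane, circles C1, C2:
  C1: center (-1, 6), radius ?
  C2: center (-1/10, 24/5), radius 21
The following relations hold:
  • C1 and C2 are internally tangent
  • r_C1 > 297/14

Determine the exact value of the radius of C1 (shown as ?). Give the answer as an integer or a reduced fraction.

1. [int C1,C2]  r_C1² − 42r_C1 + 1755/4 = 0  ⇒  r_C1 = 39/2 or 45/2
2. given r_C1 > 297/14: keep 45/2

45/2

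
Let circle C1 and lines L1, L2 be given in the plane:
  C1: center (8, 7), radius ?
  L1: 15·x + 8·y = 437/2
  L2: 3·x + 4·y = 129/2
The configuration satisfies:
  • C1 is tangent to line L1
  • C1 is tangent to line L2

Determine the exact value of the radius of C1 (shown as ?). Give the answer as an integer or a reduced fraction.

1. [C1‖L1]  r_C1² − 25/4 = 0  ⇒  r_C1 = 5/2 (r>0 drops 1)
2. [C1‖L2]  r_C1² − 25/4 = 0  ⇒  r_C1 = 5/2 (r>0 drops 1)

5/2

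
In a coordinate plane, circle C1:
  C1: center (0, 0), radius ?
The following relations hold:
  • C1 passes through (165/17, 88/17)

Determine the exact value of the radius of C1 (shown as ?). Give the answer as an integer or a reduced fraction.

1. [C1∋P]  r_C1² − 121 = 0  ⇒  r_C1 = 11 (r>0 drops 1)

11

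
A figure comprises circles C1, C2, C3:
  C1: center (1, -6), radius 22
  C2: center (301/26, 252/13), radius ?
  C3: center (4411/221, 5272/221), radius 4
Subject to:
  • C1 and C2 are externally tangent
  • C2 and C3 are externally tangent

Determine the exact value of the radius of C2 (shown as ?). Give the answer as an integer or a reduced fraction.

11/2

1. [ext C1·C2]  r_C2² + 44r_C2 − 1089/4 = 0  ⇒  r_C2 = 11/2 (r>0 drops 1)
2. [ext C2·C3]  r_C2² + 8r_C2 − 297/4 = 0  ⇒  r_C2 = 11/2 (r>0 drops 1)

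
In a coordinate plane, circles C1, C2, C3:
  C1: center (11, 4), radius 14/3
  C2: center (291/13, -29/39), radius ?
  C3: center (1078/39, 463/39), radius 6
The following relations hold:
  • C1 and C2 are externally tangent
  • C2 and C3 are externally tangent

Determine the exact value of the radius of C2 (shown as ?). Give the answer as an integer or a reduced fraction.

1. [ext C1·C2]  r_C2² + (28/3)r_C2 − 391/3 = 0  ⇒  r_C2 = 23/3 (r>0 drops 1)
2. [ext C2·C3]  r_C2² + 12r_C2 − 1357/9 = 0  ⇒  r_C2 = 23/3 (r>0 drops 1)

23/3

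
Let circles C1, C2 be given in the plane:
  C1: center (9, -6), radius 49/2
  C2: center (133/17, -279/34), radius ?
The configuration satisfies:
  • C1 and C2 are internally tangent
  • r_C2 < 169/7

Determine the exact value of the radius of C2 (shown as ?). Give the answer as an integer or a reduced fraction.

22

1. [int C1,C2]  r_C2² − 49r_C2 + 594 = 0  ⇒  r_C2 = 22 or 27
2. given r_C2 < 169/7: keep 22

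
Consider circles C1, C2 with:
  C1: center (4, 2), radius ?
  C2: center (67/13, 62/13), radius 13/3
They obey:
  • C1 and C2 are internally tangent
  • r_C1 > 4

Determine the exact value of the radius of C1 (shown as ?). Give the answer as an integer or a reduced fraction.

1. [int C1,C2]  r_C1² − (26/3)r_C1 + 88/9 = 0  ⇒  r_C1 = 4/3 or 22/3
2. given r_C1 > 4: keep 22/3

22/3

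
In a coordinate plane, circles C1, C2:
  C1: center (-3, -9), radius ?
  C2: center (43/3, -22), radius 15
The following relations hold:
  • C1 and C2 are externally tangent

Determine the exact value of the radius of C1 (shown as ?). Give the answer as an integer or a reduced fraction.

20/3

1. [ext C1·C2]  r_C1² + 30r_C1 − 2200/9 = 0  ⇒  r_C1 = 20/3 (r>0 drops 1)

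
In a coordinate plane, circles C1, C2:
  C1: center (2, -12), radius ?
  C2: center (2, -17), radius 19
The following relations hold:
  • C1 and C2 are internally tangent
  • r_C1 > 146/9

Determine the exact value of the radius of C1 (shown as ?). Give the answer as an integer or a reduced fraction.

24

1. [int C1,C2]  r_C1² − 38r_C1 + 336 = 0  ⇒  r_C1 = 14 or 24
2. given r_C1 > 146/9: keep 24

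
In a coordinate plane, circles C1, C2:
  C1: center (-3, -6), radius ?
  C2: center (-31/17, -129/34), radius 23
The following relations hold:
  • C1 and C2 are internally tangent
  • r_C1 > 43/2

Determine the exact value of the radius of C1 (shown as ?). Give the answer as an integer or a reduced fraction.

51/2

1. [int C1,C2]  r_C1² − 46r_C1 + 2091/4 = 0  ⇒  r_C1 = 41/2 or 51/2
2. given r_C1 > 43/2: keep 51/2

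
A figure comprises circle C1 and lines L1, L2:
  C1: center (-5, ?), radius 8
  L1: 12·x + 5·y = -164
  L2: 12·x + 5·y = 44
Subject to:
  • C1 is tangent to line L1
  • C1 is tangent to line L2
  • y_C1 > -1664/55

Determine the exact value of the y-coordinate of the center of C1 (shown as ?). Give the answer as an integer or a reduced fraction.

0

1. [C1‖L1]  y_C1² + (208/5)y_C1 = 0  ⇒  y_C1 = -208/5 or 0
2. [C1‖L2]  y_C1² − (208/5)y_C1 = 0  ⇒  y_C1 = 0 or 208/5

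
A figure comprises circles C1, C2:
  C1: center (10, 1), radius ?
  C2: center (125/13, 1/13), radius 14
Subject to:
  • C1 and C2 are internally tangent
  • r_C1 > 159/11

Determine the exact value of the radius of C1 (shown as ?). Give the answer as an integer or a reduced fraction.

15

1. [int C1,C2]  r_C1² − 28r_C1 + 195 = 0  ⇒  r_C1 = 13 or 15
2. given r_C1 > 159/11: keep 15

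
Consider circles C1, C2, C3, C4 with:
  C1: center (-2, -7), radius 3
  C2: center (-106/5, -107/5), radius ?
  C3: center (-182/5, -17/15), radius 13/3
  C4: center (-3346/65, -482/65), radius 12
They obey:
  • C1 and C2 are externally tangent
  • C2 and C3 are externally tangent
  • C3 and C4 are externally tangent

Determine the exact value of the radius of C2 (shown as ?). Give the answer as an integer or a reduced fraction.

21

1. [ext C1·C2]  r_C2² + 6r_C2 − 567 = 0  ⇒  r_C2 = 21 (r>0 drops 1)
2. [ext C2·C3]  r_C2² + (26/3)r_C2 − 623 = 0  ⇒  r_C2 = 21 (r>0 drops 1)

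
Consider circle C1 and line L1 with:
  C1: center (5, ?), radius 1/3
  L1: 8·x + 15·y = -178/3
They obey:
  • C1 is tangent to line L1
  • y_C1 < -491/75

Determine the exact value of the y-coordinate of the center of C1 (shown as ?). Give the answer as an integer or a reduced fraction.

1. [C1‖L1]  y_C1² + (596/45)y_C1 + 1967/45 = 0  ⇒  y_C1 = -7 or -281/45
2. given y_C1 < -491/75: keep -7

-7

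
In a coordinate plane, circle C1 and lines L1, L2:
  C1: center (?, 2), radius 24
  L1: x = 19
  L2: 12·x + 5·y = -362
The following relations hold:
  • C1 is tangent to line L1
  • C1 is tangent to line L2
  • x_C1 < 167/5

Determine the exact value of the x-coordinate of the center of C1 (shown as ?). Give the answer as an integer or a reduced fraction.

-5

1. [C1‖L1]  x_C1² − 38x_C1 − 215 = 0  ⇒  x_C1 = -5 or 43
2. [C1‖L2]  x_C1² + 62x_C1 + 285 = 0  ⇒  x_C1 = -57 or -5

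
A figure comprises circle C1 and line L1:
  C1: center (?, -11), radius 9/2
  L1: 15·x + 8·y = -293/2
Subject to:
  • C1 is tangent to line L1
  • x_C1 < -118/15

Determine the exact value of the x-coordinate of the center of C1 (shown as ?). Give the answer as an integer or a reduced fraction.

-9

1. [C1‖L1]  x_C1² + (39/5)x_C1 − 54/5 = 0  ⇒  x_C1 = -9 or 6/5
2. given x_C1 < -118/15: keep -9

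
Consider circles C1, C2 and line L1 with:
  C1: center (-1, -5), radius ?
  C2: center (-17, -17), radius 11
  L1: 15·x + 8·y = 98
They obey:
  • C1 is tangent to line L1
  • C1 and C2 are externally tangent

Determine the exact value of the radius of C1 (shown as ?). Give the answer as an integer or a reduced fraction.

9

1. [C1‖L1]  r_C1² − 81 = 0  ⇒  r_C1 = 9 (r>0 drops 1)
2. [ext C1·C2]  r_C1² + 22r_C1 − 279 = 0  ⇒  r_C1 = 9 (r>0 drops 1)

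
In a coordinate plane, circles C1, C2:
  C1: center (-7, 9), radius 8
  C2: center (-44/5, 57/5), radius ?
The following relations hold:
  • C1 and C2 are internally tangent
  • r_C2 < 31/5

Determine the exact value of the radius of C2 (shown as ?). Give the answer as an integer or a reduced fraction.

1. [int C1,C2]  r_C2² − 16r_C2 + 55 = 0  ⇒  r_C2 = 5 or 11
2. given r_C2 < 31/5: keep 5

5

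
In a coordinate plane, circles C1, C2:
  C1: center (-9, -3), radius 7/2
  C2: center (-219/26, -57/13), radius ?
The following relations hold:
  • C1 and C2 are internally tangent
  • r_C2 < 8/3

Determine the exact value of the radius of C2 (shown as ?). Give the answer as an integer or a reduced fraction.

2

1. [int C1,C2]  r_C2² − 7r_C2 + 10 = 0  ⇒  r_C2 = 2 or 5
2. given r_C2 < 8/3: keep 2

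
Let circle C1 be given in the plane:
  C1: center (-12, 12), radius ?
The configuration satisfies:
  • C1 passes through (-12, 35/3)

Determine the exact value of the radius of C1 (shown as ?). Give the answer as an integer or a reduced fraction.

1. [C1∋P]  r_C1² − 1/9 = 0  ⇒  r_C1 = 1/3 (r>0 drops 1)

1/3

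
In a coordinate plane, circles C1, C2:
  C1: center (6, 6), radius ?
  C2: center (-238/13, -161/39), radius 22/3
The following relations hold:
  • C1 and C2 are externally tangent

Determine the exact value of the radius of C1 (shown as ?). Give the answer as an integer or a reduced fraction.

1. [ext C1·C2]  r_C1² + (44/3)r_C1 − 1919/3 = 0  ⇒  r_C1 = 19 (r>0 drops 1)

19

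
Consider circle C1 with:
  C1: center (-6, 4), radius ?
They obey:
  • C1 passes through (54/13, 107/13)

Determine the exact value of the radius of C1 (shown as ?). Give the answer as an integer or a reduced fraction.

1. [C1∋P]  r_C1² − 121 = 0  ⇒  r_C1 = 11 (r>0 drops 1)

11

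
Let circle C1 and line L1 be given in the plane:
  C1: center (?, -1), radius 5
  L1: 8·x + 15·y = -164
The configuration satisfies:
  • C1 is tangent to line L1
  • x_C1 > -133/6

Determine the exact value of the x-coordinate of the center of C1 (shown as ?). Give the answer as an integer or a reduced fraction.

-8

1. [C1‖L1]  x_C1² + (149/4)x_C1 + 234 = 0  ⇒  x_C1 = -117/4 or -8
2. given x_C1 > -133/6: keep -8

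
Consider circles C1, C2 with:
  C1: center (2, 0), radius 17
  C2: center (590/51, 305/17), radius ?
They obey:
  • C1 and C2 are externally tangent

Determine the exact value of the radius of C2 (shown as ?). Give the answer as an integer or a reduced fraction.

1. [ext C1·C2]  r_C2² + 34r_C2 − 1120/9 = 0  ⇒  r_C2 = 10/3 (r>0 drops 1)

10/3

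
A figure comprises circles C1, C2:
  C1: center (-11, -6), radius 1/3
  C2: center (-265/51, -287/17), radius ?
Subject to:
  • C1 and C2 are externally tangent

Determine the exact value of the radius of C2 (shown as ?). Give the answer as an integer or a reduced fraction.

12

1. [ext C1·C2]  r_C2² + (2/3)r_C2 − 152 = 0  ⇒  r_C2 = 12 (r>0 drops 1)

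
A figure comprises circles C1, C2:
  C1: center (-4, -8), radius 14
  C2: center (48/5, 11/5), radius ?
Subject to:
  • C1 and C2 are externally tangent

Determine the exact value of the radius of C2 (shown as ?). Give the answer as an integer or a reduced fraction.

3

1. [ext C1·C2]  r_C2² + 28r_C2 − 93 = 0  ⇒  r_C2 = 3 (r>0 drops 1)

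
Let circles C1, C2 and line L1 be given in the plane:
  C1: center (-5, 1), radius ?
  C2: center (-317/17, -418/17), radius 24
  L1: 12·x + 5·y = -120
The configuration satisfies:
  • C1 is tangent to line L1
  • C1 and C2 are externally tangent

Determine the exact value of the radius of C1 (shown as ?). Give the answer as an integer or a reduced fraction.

5

1. [C1‖L1]  r_C1² − 25 = 0  ⇒  r_C1 = 5 (r>0 drops 1)
2. [ext C1·C2]  r_C1² + 48r_C1 − 265 = 0  ⇒  r_C1 = 5 (r>0 drops 1)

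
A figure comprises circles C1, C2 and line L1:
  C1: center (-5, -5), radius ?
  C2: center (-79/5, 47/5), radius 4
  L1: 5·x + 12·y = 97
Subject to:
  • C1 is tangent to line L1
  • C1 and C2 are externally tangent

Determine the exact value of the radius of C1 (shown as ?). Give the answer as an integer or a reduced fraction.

14

1. [C1‖L1]  r_C1² − 196 = 0  ⇒  r_C1 = 14 (r>0 drops 1)
2. [ext C1·C2]  r_C1² + 8r_C1 − 308 = 0  ⇒  r_C1 = 14 (r>0 drops 1)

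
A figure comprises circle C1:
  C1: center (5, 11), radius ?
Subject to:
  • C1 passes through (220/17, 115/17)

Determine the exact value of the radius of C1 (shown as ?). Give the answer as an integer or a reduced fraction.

1. [C1∋P]  r_C1² − 81 = 0  ⇒  r_C1 = 9 (r>0 drops 1)

9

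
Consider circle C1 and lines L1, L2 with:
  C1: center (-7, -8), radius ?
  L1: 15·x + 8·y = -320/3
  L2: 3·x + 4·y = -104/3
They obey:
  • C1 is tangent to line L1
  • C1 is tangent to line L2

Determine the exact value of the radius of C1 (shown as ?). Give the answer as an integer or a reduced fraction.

1. [C1‖L1]  r_C1² − 121/9 = 0  ⇒  r_C1 = 11/3 (r>0 drops 1)
2. [C1‖L2]  r_C1² − 121/9 = 0  ⇒  r_C1 = 11/3 (r>0 drops 1)

11/3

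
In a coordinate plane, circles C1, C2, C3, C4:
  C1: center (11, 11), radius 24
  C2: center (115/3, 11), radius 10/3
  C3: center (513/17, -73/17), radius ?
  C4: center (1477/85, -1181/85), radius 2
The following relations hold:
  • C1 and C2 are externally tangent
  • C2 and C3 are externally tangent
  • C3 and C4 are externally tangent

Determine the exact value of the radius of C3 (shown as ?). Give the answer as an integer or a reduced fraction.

1. [ext C2·C3]  r_C3² + (20/3)r_C3 − 868/3 = 0  ⇒  r_C3 = 14 (r>0 drops 1)
2. [ext C3·C4]  r_C3² + 4r_C3 − 252 = 0  ⇒  r_C3 = 14 (r>0 drops 1)

14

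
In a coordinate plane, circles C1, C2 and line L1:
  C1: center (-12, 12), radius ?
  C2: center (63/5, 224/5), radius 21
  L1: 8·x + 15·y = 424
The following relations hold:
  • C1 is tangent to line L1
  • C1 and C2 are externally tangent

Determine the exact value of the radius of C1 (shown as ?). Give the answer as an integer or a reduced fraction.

1. [C1‖L1]  r_C1² − 400 = 0  ⇒  r_C1 = 20 (r>0 drops 1)
2. [ext C1·C2]  r_C1² + 42r_C1 − 1240 = 0  ⇒  r_C1 = 20 (r>0 drops 1)

20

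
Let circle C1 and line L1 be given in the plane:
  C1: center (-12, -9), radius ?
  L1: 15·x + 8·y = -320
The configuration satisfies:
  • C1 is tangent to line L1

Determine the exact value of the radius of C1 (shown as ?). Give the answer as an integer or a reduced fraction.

1. [C1‖L1]  r_C1² − 16 = 0  ⇒  r_C1 = 4 (r>0 drops 1)

4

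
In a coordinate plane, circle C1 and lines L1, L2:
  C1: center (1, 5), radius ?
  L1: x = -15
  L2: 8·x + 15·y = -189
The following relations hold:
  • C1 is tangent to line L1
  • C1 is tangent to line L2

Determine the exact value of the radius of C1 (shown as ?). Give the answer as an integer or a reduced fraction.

1. [C1‖L1]  r_C1² − 256 = 0  ⇒  r_C1 = 16 (r>0 drops 1)
2. [C1‖L2]  r_C1² − 256 = 0  ⇒  r_C1 = 16 (r>0 drops 1)

16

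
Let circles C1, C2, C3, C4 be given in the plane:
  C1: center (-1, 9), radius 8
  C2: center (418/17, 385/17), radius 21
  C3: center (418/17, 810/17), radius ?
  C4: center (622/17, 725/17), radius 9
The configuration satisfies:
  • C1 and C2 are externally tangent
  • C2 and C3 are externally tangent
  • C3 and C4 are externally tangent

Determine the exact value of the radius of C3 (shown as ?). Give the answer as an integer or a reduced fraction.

4

1. [ext C2·C3]  r_C3² + 42r_C3 − 184 = 0  ⇒  r_C3 = 4 (r>0 drops 1)
2. [ext C3·C4]  r_C3² + 18r_C3 − 88 = 0  ⇒  r_C3 = 4 (r>0 drops 1)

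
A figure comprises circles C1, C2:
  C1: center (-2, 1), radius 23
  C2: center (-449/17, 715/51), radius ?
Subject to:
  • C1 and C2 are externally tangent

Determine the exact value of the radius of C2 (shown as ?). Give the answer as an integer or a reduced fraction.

14/3

1. [ext C1·C2]  r_C2² + 46r_C2 − 2128/9 = 0  ⇒  r_C2 = 14/3 (r>0 drops 1)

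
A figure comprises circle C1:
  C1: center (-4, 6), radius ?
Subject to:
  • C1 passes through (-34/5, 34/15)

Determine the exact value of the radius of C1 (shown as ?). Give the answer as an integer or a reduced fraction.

14/3

1. [C1∋P]  r_C1² − 196/9 = 0  ⇒  r_C1 = 14/3 (r>0 drops 1)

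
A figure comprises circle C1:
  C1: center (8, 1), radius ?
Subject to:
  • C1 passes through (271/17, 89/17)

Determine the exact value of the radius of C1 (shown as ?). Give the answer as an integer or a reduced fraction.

9

1. [C1∋P]  r_C1² − 81 = 0  ⇒  r_C1 = 9 (r>0 drops 1)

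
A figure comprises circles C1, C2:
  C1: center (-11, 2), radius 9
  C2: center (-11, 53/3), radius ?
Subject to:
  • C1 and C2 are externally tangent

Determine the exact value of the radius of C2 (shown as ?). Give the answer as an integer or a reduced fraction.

1. [ext C1·C2]  r_C2² + 18r_C2 − 1480/9 = 0  ⇒  r_C2 = 20/3 (r>0 drops 1)

20/3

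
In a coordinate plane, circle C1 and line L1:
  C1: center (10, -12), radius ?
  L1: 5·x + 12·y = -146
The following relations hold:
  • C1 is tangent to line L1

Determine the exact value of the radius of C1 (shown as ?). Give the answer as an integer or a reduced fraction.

4

1. [C1‖L1]  r_C1² − 16 = 0  ⇒  r_C1 = 4 (r>0 drops 1)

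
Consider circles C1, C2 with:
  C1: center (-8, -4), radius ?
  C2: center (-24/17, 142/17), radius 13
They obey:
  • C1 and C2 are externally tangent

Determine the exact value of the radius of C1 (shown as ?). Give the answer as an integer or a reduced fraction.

1. [ext C1·C2]  r_C1² + 26r_C1 − 27 = 0  ⇒  r_C1 = 1 (r>0 drops 1)

1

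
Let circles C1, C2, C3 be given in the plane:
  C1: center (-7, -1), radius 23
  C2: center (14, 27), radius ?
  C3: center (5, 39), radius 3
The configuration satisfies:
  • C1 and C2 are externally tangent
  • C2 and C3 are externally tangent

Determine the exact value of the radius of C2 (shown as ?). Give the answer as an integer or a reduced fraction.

12

1. [ext C1·C2]  r_C2² + 46r_C2 − 696 = 0  ⇒  r_C2 = 12 (r>0 drops 1)
2. [ext C2·C3]  r_C2² + 6r_C2 − 216 = 0  ⇒  r_C2 = 12 (r>0 drops 1)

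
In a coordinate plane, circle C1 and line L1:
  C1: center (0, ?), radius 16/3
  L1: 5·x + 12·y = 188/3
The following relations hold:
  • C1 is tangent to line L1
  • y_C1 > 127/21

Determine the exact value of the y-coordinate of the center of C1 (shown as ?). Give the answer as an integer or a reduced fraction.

1. [C1‖L1]  y_C1² − (94/9)y_C1 − 55/9 = 0  ⇒  y_C1 = -5/9 or 11
2. given y_C1 > 127/21: keep 11

11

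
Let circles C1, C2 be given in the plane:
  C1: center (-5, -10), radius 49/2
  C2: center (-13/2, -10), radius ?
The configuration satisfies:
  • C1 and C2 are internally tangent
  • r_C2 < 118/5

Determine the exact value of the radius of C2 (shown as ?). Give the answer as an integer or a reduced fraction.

23

1. [int C1,C2]  r_C2² − 49r_C2 + 598 = 0  ⇒  r_C2 = 23 or 26
2. given r_C2 < 118/5: keep 23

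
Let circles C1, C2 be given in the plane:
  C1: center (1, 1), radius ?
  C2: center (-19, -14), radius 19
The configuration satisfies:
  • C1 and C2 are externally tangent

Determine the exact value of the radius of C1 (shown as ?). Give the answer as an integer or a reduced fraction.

6

1. [ext C1·C2]  r_C1² + 38r_C1 − 264 = 0  ⇒  r_C1 = 6 (r>0 drops 1)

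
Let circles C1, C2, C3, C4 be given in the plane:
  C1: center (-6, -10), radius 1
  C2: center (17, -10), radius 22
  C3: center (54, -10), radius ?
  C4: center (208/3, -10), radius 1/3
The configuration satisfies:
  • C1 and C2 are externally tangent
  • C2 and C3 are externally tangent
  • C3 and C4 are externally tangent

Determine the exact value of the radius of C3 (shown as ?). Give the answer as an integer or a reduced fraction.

15

1. [ext C2·C3]  r_C3² + 44r_C3 − 885 = 0  ⇒  r_C3 = 15 (r>0 drops 1)
2. [ext C3·C4]  r_C3² + (2/3)r_C3 − 235 = 0  ⇒  r_C3 = 15 (r>0 drops 1)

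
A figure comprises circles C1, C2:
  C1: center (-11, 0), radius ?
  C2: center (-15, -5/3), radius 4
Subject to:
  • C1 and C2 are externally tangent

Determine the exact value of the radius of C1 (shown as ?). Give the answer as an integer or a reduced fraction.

1. [ext C1·C2]  r_C1² + 8r_C1 − 25/9 = 0  ⇒  r_C1 = 1/3 (r>0 drops 1)

1/3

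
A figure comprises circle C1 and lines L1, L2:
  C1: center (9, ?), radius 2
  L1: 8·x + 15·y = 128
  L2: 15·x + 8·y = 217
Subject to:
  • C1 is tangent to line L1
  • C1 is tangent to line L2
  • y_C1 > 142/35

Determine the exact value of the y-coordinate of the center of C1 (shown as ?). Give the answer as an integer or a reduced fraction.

1. [C1‖L1]  y_C1² − (112/15)y_C1 + 44/5 = 0  ⇒  y_C1 = 22/15 or 6
2. [C1‖L2]  y_C1² − (41/2)y_C1 + 87 = 0  ⇒  y_C1 = 6 or 29/2

6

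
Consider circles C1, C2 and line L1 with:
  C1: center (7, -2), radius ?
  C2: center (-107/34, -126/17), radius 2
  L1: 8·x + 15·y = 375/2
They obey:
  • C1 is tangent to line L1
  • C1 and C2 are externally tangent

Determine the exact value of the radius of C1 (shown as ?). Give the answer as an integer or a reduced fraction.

19/2

1. [C1‖L1]  r_C1² − 361/4 = 0  ⇒  r_C1 = 19/2 (r>0 drops 1)
2. [ext C1·C2]  r_C1² + 4r_C1 − 513/4 = 0  ⇒  r_C1 = 19/2 (r>0 drops 1)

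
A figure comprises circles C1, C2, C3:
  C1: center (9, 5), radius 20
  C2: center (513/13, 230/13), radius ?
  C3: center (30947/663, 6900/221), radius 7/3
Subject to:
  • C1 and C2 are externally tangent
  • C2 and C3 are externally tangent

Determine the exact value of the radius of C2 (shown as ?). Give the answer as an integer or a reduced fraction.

13

1. [ext C1·C2]  r_C2² + 40r_C2 − 689 = 0  ⇒  r_C2 = 13 (r>0 drops 1)
2. [ext C2·C3]  r_C2² + (14/3)r_C2 − 689/3 = 0  ⇒  r_C2 = 13 (r>0 drops 1)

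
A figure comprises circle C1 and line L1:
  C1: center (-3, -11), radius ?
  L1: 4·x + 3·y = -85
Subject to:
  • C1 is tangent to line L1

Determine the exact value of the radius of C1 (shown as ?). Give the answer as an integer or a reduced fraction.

8

1. [C1‖L1]  r_C1² − 64 = 0  ⇒  r_C1 = 8 (r>0 drops 1)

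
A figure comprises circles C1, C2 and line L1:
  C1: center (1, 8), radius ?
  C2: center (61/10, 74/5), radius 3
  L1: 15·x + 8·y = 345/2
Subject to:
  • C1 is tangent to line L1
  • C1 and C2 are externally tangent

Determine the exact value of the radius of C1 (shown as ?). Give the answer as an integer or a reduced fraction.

1. [C1‖L1]  r_C1² − 121/4 = 0  ⇒  r_C1 = 11/2 (r>0 drops 1)
2. [ext C1·C2]  r_C1² + 6r_C1 − 253/4 = 0  ⇒  r_C1 = 11/2 (r>0 drops 1)

11/2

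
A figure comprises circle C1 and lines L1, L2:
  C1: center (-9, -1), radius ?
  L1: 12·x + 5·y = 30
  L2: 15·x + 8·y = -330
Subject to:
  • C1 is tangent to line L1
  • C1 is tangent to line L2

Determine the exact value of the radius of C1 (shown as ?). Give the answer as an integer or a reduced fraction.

1. [C1‖L1]  r_C1² − 121 = 0  ⇒  r_C1 = 11 (r>0 drops 1)
2. [C1‖L2]  r_C1² − 121 = 0  ⇒  r_C1 = 11 (r>0 drops 1)

11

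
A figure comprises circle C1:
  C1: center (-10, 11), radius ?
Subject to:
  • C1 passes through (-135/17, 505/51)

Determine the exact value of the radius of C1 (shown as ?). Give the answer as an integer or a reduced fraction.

7/3

1. [C1∋P]  r_C1² − 49/9 = 0  ⇒  r_C1 = 7/3 (r>0 drops 1)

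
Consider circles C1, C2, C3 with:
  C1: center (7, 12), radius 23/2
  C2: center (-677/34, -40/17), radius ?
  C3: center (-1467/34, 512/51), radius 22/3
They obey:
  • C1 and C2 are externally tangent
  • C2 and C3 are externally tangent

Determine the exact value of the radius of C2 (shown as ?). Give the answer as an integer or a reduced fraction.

19

1. [ext C1·C2]  r_C2² + 23r_C2 − 798 = 0  ⇒  r_C2 = 19 (r>0 drops 1)
2. [ext C2·C3]  r_C2² + (44/3)r_C2 − 1919/3 = 0  ⇒  r_C2 = 19 (r>0 drops 1)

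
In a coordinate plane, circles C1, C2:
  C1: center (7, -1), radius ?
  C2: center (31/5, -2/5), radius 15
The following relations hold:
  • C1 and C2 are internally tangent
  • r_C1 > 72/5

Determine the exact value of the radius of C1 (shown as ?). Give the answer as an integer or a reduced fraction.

1. [int C1,C2]  r_C1² − 30r_C1 + 224 = 0  ⇒  r_C1 = 14 or 16
2. given r_C1 > 72/5: keep 16

16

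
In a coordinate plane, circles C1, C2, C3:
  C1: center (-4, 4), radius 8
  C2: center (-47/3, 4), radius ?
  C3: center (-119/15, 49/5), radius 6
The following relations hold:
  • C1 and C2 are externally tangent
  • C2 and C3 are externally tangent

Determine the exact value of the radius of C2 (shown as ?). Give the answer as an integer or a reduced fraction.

11/3

1. [ext C1·C2]  r_C2² + 16r_C2 − 649/9 = 0  ⇒  r_C2 = 11/3 (r>0 drops 1)
2. [ext C2·C3]  r_C2² + 12r_C2 − 517/9 = 0  ⇒  r_C2 = 11/3 (r>0 drops 1)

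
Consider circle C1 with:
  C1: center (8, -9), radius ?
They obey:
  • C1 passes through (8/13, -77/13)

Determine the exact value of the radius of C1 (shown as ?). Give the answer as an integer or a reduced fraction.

8

1. [C1∋P]  r_C1² − 64 = 0  ⇒  r_C1 = 8 (r>0 drops 1)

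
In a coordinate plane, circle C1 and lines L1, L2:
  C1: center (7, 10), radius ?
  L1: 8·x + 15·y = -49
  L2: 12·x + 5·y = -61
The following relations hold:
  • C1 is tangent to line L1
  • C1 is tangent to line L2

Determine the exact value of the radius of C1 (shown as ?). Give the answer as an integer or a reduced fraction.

1. [C1‖L1]  r_C1² − 225 = 0  ⇒  r_C1 = 15 (r>0 drops 1)
2. [C1‖L2]  r_C1² − 225 = 0  ⇒  r_C1 = 15 (r>0 drops 1)

15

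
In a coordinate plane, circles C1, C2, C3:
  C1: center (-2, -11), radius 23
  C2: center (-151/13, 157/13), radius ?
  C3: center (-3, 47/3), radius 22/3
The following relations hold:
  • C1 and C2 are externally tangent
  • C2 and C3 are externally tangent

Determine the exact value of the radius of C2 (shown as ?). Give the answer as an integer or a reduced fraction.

1. [ext C1·C2]  r_C2² + 46r_C2 − 96 = 0  ⇒  r_C2 = 2 (r>0 drops 1)
2. [ext C2·C3]  r_C2² + (44/3)r_C2 − 100/3 = 0  ⇒  r_C2 = 2 (r>0 drops 1)

2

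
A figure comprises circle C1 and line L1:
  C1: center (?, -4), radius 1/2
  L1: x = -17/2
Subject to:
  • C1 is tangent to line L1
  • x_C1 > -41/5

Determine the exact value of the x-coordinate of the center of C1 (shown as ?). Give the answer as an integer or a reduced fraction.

1. [C1‖L1]  x_C1² + 17x_C1 + 72 = 0  ⇒  x_C1 = -9 or -8
2. given x_C1 > -41/5: keep -8

-8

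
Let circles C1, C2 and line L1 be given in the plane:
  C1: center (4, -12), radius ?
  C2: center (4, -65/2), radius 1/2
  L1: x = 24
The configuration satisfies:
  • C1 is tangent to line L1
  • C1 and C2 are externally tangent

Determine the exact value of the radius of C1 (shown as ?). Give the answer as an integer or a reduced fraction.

1. [C1‖L1]  r_C1² − 400 = 0  ⇒  r_C1 = 20 (r>0 drops 1)
2. [ext C1·C2]  r_C1² + 1r_C1 − 420 = 0  ⇒  r_C1 = 20 (r>0 drops 1)

20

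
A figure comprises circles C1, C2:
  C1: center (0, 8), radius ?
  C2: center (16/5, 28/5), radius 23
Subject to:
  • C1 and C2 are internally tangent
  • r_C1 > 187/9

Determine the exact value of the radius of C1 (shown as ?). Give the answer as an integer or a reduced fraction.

1. [int C1,C2]  r_C1² − 46r_C1 + 513 = 0  ⇒  r_C1 = 19 or 27
2. given r_C1 > 187/9: keep 27

27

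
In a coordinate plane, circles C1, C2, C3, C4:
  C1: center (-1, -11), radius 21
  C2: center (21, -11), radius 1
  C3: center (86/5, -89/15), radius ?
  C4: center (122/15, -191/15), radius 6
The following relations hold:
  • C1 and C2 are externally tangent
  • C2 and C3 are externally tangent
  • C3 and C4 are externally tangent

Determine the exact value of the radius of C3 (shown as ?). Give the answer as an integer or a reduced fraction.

16/3

1. [ext C2·C3]  r_C3² + 2r_C3 − 352/9 = 0  ⇒  r_C3 = 16/3 (r>0 drops 1)
2. [ext C3·C4]  r_C3² + 12r_C3 − 832/9 = 0  ⇒  r_C3 = 16/3 (r>0 drops 1)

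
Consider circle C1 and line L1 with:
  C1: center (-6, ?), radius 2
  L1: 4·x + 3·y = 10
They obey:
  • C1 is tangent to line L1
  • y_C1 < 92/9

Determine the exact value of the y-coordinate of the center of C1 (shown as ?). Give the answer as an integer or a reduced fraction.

1. [C1‖L1]  y_C1² − (68/3)y_C1 + 352/3 = 0  ⇒  y_C1 = 8 or 44/3
2. given y_C1 < 92/9: keep 8

8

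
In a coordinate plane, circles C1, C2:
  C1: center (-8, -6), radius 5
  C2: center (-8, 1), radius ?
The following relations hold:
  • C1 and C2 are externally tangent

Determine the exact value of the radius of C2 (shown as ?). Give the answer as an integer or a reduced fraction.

1. [ext C1·C2]  r_C2² + 10r_C2 − 24 = 0  ⇒  r_C2 = 2 (r>0 drops 1)

2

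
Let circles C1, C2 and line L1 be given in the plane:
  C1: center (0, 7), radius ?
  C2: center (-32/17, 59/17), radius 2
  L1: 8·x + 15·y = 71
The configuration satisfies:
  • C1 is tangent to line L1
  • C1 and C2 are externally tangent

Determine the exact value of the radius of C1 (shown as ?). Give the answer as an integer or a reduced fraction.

1. [C1‖L1]  r_C1² − 4 = 0  ⇒  r_C1 = 2 (r>0 drops 1)
2. [ext C1·C2]  r_C1² + 4r_C1 − 12 = 0  ⇒  r_C1 = 2 (r>0 drops 1)

2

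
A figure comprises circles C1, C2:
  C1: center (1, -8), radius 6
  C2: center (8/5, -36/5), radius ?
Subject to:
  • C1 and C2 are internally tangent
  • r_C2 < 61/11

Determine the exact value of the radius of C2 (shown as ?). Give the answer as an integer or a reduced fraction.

5

1. [int C1,C2]  r_C2² − 12r_C2 + 35 = 0  ⇒  r_C2 = 5 or 7
2. given r_C2 < 61/11: keep 5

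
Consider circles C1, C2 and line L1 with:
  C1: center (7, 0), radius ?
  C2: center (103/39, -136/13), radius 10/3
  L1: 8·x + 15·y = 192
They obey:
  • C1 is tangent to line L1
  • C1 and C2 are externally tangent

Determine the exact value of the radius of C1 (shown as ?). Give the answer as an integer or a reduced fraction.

8

1. [C1‖L1]  r_C1² − 64 = 0  ⇒  r_C1 = 8 (r>0 drops 1)
2. [ext C1·C2]  r_C1² + (20/3)r_C1 − 352/3 = 0  ⇒  r_C1 = 8 (r>0 drops 1)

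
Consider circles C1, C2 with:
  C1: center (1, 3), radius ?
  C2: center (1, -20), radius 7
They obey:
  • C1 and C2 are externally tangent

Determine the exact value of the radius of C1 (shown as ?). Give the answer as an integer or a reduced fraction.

16

1. [ext C1·C2]  r_C1² + 14r_C1 − 480 = 0  ⇒  r_C1 = 16 (r>0 drops 1)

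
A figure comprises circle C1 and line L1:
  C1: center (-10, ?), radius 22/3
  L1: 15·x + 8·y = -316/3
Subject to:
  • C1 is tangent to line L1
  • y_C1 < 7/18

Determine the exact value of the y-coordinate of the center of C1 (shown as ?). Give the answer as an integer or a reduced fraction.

-10

1. [C1‖L1]  y_C1² − (67/6)y_C1 − 635/3 = 0  ⇒  y_C1 = -10 or 127/6
2. given y_C1 < 7/18: keep -10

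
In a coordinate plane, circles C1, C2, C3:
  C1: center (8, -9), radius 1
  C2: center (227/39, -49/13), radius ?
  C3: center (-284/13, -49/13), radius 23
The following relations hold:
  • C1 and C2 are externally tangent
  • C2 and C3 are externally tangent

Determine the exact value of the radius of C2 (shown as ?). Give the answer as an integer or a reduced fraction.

14/3

1. [ext C1·C2]  r_C2² + 2r_C2 − 280/9 = 0  ⇒  r_C2 = 14/3 (r>0 drops 1)
2. [ext C2·C3]  r_C2² + 46r_C2 − 2128/9 = 0  ⇒  r_C2 = 14/3 (r>0 drops 1)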